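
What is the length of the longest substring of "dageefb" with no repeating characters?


Input: "dageefb"
Sliding window (track last position of each char):
  Position 0 ('d'): window [0,0] length 1 -- new best
  Position 1 ('a'): window [0,1] length 2 -- new best
  Position 2 ('g'): window [0,2] length 3 -- new best
  Position 3 ('e'): window [0,3] length 4 -- new best
  Position 4 ('e'): repeat (last at 3), move window start to 4
  Position 4 ('e'): window [4,4] length 1
  Position 5 ('f'): window [4,5] length 2
  Position 6 ('b'): window [4,6] length 3
Longest substring with no repeats: "dage" with length 4

4


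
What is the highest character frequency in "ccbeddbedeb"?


Input: ccbeddbedeb
Character counts:
  'b': 3
  'c': 2
  'd': 3
  'e': 3
Maximum frequency: 3

3


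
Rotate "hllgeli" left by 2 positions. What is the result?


Input: "hllgeli", rotate left by 2
First 2 characters: "hl"
Remaining characters: "lgeli"
Concatenate remaining + first: "lgeli" + "hl" = "lgelihl"

lgelihl


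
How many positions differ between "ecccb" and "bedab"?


Comparing "ecccb" and "bedab" position by position:
  Position 0: 'e' vs 'b' => DIFFER
  Position 1: 'c' vs 'e' => DIFFER
  Position 2: 'c' vs 'd' => DIFFER
  Position 3: 'c' vs 'a' => DIFFER
  Position 4: 'b' vs 'b' => same
Positions that differ: 4

4


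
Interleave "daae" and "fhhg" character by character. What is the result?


Interleaving "daae" and "fhhg":
  Position 0: 'd' from first, 'f' from second => "df"
  Position 1: 'a' from first, 'h' from second => "ah"
  Position 2: 'a' from first, 'h' from second => "ah"
  Position 3: 'e' from first, 'g' from second => "eg"
Result: dfahaheg

dfahaheg


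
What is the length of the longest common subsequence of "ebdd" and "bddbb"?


LCS of "ebdd" and "bddbb"
DP table:
           b    d    d    b    b
      0    0    0    0    0    0
  e   0    0    0    0    0    0
  b   0    1    1    1    1    1
  d   0    1    2    2    2    2
  d   0    1    2    3    3    3
LCS length = dp[4][5] = 3

3


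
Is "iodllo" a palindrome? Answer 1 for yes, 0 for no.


Input: iodllo
Reversed: olldoi
  Compare pos 0 ('i') with pos 5 ('o'): MISMATCH
  Compare pos 1 ('o') with pos 4 ('l'): MISMATCH
  Compare pos 2 ('d') with pos 3 ('l'): MISMATCH
Result: not a palindrome

0


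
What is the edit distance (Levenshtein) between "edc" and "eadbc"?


Computing edit distance: "edc" -> "eadbc"
DP table:
           e    a    d    b    c
      0    1    2    3    4    5
  e   1    0    1    2    3    4
  d   2    1    1    1    2    3
  c   3    2    2    2    2    2
Edit distance = dp[3][5] = 2

2


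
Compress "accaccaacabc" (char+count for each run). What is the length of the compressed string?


Input: accaccaacabc
Runs:
  'a' x 1 => "a1"
  'c' x 2 => "c2"
  'a' x 1 => "a1"
  'c' x 2 => "c2"
  'a' x 2 => "a2"
  'c' x 1 => "c1"
  'a' x 1 => "a1"
  'b' x 1 => "b1"
  'c' x 1 => "c1"
Compressed: "a1c2a1c2a2c1a1b1c1"
Compressed length: 18

18


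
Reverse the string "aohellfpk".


Input: aohellfpk
Reading characters right to left:
  Position 8: 'k'
  Position 7: 'p'
  Position 6: 'f'
  Position 5: 'l'
  Position 4: 'l'
  Position 3: 'e'
  Position 2: 'h'
  Position 1: 'o'
  Position 0: 'a'
Reversed: kpfllehoa

kpfllehoa


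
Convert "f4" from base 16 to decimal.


Input: "f4" in base 16
Positional expansion:
  Digit 'f' (value 15) x 16^1 = 240
  Digit '4' (value 4) x 16^0 = 4
Sum = 244

244


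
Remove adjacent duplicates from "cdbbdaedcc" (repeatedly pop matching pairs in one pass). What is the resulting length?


Input: cdbbdaedcc
Stack-based adjacent duplicate removal:
  Read 'c': push. Stack: c
  Read 'd': push. Stack: cd
  Read 'b': push. Stack: cdb
  Read 'b': matches stack top 'b' => pop. Stack: cd
  Read 'd': matches stack top 'd' => pop. Stack: c
  Read 'a': push. Stack: ca
  Read 'e': push. Stack: cae
  Read 'd': push. Stack: caed
  Read 'c': push. Stack: caedc
  Read 'c': matches stack top 'c' => pop. Stack: caed
Final stack: "caed" (length 4)

4


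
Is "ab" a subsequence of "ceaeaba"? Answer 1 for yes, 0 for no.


Check if "ab" is a subsequence of "ceaeaba"
Greedy scan:
  Position 0 ('c'): no match needed
  Position 1 ('e'): no match needed
  Position 2 ('a'): matches sub[0] = 'a'
  Position 3 ('e'): no match needed
  Position 4 ('a'): no match needed
  Position 5 ('b'): matches sub[1] = 'b'
  Position 6 ('a'): no match needed
All 2 characters matched => is a subsequence

1


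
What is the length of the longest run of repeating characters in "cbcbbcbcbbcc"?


Input: "cbcbbcbcbbcc"
Scanning for longest run:
  Position 1 ('b'): new char, reset run to 1
  Position 2 ('c'): new char, reset run to 1
  Position 3 ('b'): new char, reset run to 1
  Position 4 ('b'): continues run of 'b', length=2
  Position 5 ('c'): new char, reset run to 1
  Position 6 ('b'): new char, reset run to 1
  Position 7 ('c'): new char, reset run to 1
  Position 8 ('b'): new char, reset run to 1
  Position 9 ('b'): continues run of 'b', length=2
  Position 10 ('c'): new char, reset run to 1
  Position 11 ('c'): continues run of 'c', length=2
Longest run: 'b' with length 2

2


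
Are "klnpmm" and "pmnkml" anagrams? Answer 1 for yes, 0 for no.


Strings: "klnpmm", "pmnkml"
Sorted first:  klmmnp
Sorted second: klmmnp
Sorted forms match => anagrams

1


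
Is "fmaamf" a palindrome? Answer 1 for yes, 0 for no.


Input: fmaamf
Reversed: fmaamf
  Compare pos 0 ('f') with pos 5 ('f'): match
  Compare pos 1 ('m') with pos 4 ('m'): match
  Compare pos 2 ('a') with pos 3 ('a'): match
Result: palindrome

1


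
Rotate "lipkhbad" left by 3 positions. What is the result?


Input: "lipkhbad", rotate left by 3
First 3 characters: "lip"
Remaining characters: "khbad"
Concatenate remaining + first: "khbad" + "lip" = "khbadlip"

khbadlip


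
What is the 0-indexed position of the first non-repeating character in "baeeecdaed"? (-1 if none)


Input: baeeecdaed
Character frequencies:
  'a': 2
  'b': 1
  'c': 1
  'd': 2
  'e': 4
Scanning left to right for freq == 1:
  Position 0 ('b'): unique! => answer = 0

0


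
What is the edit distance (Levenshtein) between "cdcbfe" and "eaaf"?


Computing edit distance: "cdcbfe" -> "eaaf"
DP table:
           e    a    a    f
      0    1    2    3    4
  c   1    1    2    3    4
  d   2    2    2    3    4
  c   3    3    3    3    4
  b   4    4    4    4    4
  f   5    5    5    5    4
  e   6    5    6    6    5
Edit distance = dp[6][4] = 5

5


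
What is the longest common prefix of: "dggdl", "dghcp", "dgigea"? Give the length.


Words: dggdl, dghcp, dgigea
  Position 0: all 'd' => match
  Position 1: all 'g' => match
  Position 2: ('g', 'h', 'i') => mismatch, stop
LCP = "dg" (length 2)

2


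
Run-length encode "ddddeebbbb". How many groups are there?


Input: ddddeebbbb
Scanning for consecutive runs:
  Group 1: 'd' x 4 (positions 0-3)
  Group 2: 'e' x 2 (positions 4-5)
  Group 3: 'b' x 4 (positions 6-9)
Total groups: 3

3


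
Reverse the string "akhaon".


Input: akhaon
Reading characters right to left:
  Position 5: 'n'
  Position 4: 'o'
  Position 3: 'a'
  Position 2: 'h'
  Position 1: 'k'
  Position 0: 'a'
Reversed: noahka

noahka


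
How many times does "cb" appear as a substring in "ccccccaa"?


Searching for "cb" in "ccccccaa"
Scanning each position:
  Position 0: "cc" => no
  Position 1: "cc" => no
  Position 2: "cc" => no
  Position 3: "cc" => no
  Position 4: "cc" => no
  Position 5: "ca" => no
  Position 6: "aa" => no
Total occurrences: 0

0


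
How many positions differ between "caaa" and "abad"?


Comparing "caaa" and "abad" position by position:
  Position 0: 'c' vs 'a' => DIFFER
  Position 1: 'a' vs 'b' => DIFFER
  Position 2: 'a' vs 'a' => same
  Position 3: 'a' vs 'd' => DIFFER
Positions that differ: 3

3


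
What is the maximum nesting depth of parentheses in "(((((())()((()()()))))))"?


Input: "(((((())()((()()()))))))"
Tracking depth:
  Position 0 '(': depth becomes 1
  Position 1 '(': depth becomes 2
  Position 2 '(': depth becomes 3
  Position 3 '(': depth becomes 4
  Position 4 '(': depth becomes 5
  Position 5 '(': depth becomes 6
  Position 6 ')': depth becomes 5
  Position 7 ')': depth becomes 4
  Position 8 '(': depth becomes 5
  Position 9 ')': depth becomes 4
  Position 10 '(': depth becomes 5
  Position 11 '(': depth becomes 6
  Position 12 '(': depth becomes 7
  Position 13 ')': depth becomes 6
  Position 14 '(': depth becomes 7
  Position 15 ')': depth becomes 6
  Position 16 '(': depth becomes 7
  Position 17 ')': depth becomes 6
  Position 18 ')': depth becomes 5
  Position 19 ')': depth becomes 4
  Position 20 ')': depth becomes 3
  Position 21 ')': depth becomes 2
  Position 22 ')': depth becomes 1
  Position 23 ')': depth becomes 0
Maximum depth reached: 7

7


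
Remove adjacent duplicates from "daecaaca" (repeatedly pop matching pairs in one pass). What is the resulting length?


Input: daecaaca
Stack-based adjacent duplicate removal:
  Read 'd': push. Stack: d
  Read 'a': push. Stack: da
  Read 'e': push. Stack: dae
  Read 'c': push. Stack: daec
  Read 'a': push. Stack: daeca
  Read 'a': matches stack top 'a' => pop. Stack: daec
  Read 'c': matches stack top 'c' => pop. Stack: dae
  Read 'a': push. Stack: daea
Final stack: "daea" (length 4)

4


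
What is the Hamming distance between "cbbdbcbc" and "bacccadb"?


Comparing "cbbdbcbc" and "bacccadb" position by position:
  Position 0: 'c' vs 'b' => differ
  Position 1: 'b' vs 'a' => differ
  Position 2: 'b' vs 'c' => differ
  Position 3: 'd' vs 'c' => differ
  Position 4: 'b' vs 'c' => differ
  Position 5: 'c' vs 'a' => differ
  Position 6: 'b' vs 'd' => differ
  Position 7: 'c' vs 'b' => differ
Total differences (Hamming distance): 8

8


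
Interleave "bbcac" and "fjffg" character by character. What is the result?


Interleaving "bbcac" and "fjffg":
  Position 0: 'b' from first, 'f' from second => "bf"
  Position 1: 'b' from first, 'j' from second => "bj"
  Position 2: 'c' from first, 'f' from second => "cf"
  Position 3: 'a' from first, 'f' from second => "af"
  Position 4: 'c' from first, 'g' from second => "cg"
Result: bfbjcfafcg

bfbjcfafcg


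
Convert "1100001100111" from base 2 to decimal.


Input: "1100001100111" in base 2
Positional expansion:
  Digit '1' (value 1) x 2^12 = 4096
  Digit '1' (value 1) x 2^11 = 2048
  Digit '0' (value 0) x 2^10 = 0
  Digit '0' (value 0) x 2^9 = 0
  Digit '0' (value 0) x 2^8 = 0
  Digit '0' (value 0) x 2^7 = 0
  Digit '1' (value 1) x 2^6 = 64
  Digit '1' (value 1) x 2^5 = 32
  Digit '0' (value 0) x 2^4 = 0
  Digit '0' (value 0) x 2^3 = 0
  Digit '1' (value 1) x 2^2 = 4
  Digit '1' (value 1) x 2^1 = 2
  Digit '1' (value 1) x 2^0 = 1
Sum = 6247

6247


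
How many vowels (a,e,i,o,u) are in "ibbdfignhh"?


Input: ibbdfignhh
Checking each character:
  'i' at position 0: vowel (running total: 1)
  'b' at position 1: consonant
  'b' at position 2: consonant
  'd' at position 3: consonant
  'f' at position 4: consonant
  'i' at position 5: vowel (running total: 2)
  'g' at position 6: consonant
  'n' at position 7: consonant
  'h' at position 8: consonant
  'h' at position 9: consonant
Total vowels: 2

2


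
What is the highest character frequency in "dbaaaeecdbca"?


Input: dbaaaeecdbca
Character counts:
  'a': 4
  'b': 2
  'c': 2
  'd': 2
  'e': 2
Maximum frequency: 4

4


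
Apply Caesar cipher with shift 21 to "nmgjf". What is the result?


Caesar cipher: shift "nmgjf" by 21
  'n' (pos 13) + 21 = pos 8 = 'i'
  'm' (pos 12) + 21 = pos 7 = 'h'
  'g' (pos 6) + 21 = pos 1 = 'b'
  'j' (pos 9) + 21 = pos 4 = 'e'
  'f' (pos 5) + 21 = pos 0 = 'a'
Result: ihbea

ihbea


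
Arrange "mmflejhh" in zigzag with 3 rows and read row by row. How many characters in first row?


Zigzag "mmflejhh" into 3 rows:
Placing characters:
  'm' => row 0
  'm' => row 1
  'f' => row 2
  'l' => row 1
  'e' => row 0
  'j' => row 1
  'h' => row 2
  'h' => row 1
Rows:
  Row 0: "me"
  Row 1: "mljh"
  Row 2: "fh"
First row length: 2

2


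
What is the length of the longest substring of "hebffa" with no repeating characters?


Input: "hebffa"
Sliding window (track last position of each char):
  Position 0 ('h'): window [0,0] length 1 -- new best
  Position 1 ('e'): window [0,1] length 2 -- new best
  Position 2 ('b'): window [0,2] length 3 -- new best
  Position 3 ('f'): window [0,3] length 4 -- new best
  Position 4 ('f'): repeat (last at 3), move window start to 4
  Position 4 ('f'): window [4,4] length 1
  Position 5 ('a'): window [4,5] length 2
Longest substring with no repeats: "hebf" with length 4

4


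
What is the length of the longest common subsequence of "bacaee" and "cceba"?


LCS of "bacaee" and "cceba"
DP table:
           c    c    e    b    a
      0    0    0    0    0    0
  b   0    0    0    0    1    1
  a   0    0    0    0    1    2
  c   0    1    1    1    1    2
  a   0    1    1    1    1    2
  e   0    1    1    2    2    2
  e   0    1    1    2    2    2
LCS length = dp[6][5] = 2

2


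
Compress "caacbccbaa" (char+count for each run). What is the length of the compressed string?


Input: caacbccbaa
Runs:
  'c' x 1 => "c1"
  'a' x 2 => "a2"
  'c' x 1 => "c1"
  'b' x 1 => "b1"
  'c' x 2 => "c2"
  'b' x 1 => "b1"
  'a' x 2 => "a2"
Compressed: "c1a2c1b1c2b1a2"
Compressed length: 14

14


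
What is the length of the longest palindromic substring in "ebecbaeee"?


Input: "ebecbaeee"
Checking substrings for palindromes:
  [0:3] "ebe" (len 3) => palindrome
  [6:9] "eee" (len 3) => palindrome
  [6:8] "ee" (len 2) => palindrome
  [7:9] "ee" (len 2) => palindrome
Longest palindromic substring: "ebe" with length 3

3


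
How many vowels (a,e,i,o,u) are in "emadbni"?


Input: emadbni
Checking each character:
  'e' at position 0: vowel (running total: 1)
  'm' at position 1: consonant
  'a' at position 2: vowel (running total: 2)
  'd' at position 3: consonant
  'b' at position 4: consonant
  'n' at position 5: consonant
  'i' at position 6: vowel (running total: 3)
Total vowels: 3

3


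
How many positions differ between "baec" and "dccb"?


Comparing "baec" and "dccb" position by position:
  Position 0: 'b' vs 'd' => DIFFER
  Position 1: 'a' vs 'c' => DIFFER
  Position 2: 'e' vs 'c' => DIFFER
  Position 3: 'c' vs 'b' => DIFFER
Positions that differ: 4

4


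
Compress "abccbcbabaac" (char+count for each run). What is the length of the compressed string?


Input: abccbcbabaac
Runs:
  'a' x 1 => "a1"
  'b' x 1 => "b1"
  'c' x 2 => "c2"
  'b' x 1 => "b1"
  'c' x 1 => "c1"
  'b' x 1 => "b1"
  'a' x 1 => "a1"
  'b' x 1 => "b1"
  'a' x 2 => "a2"
  'c' x 1 => "c1"
Compressed: "a1b1c2b1c1b1a1b1a2c1"
Compressed length: 20

20


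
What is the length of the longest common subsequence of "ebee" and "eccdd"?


LCS of "ebee" and "eccdd"
DP table:
           e    c    c    d    d
      0    0    0    0    0    0
  e   0    1    1    1    1    1
  b   0    1    1    1    1    1
  e   0    1    1    1    1    1
  e   0    1    1    1    1    1
LCS length = dp[4][5] = 1

1


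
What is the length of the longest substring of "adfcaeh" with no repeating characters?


Input: "adfcaeh"
Sliding window (track last position of each char):
  Position 0 ('a'): window [0,0] length 1 -- new best
  Position 1 ('d'): window [0,1] length 2 -- new best
  Position 2 ('f'): window [0,2] length 3 -- new best
  Position 3 ('c'): window [0,3] length 4 -- new best
  Position 4 ('a'): repeat (last at 0), move window start to 1
  Position 4 ('a'): window [1,4] length 4
  Position 5 ('e'): window [1,5] length 5 -- new best
  Position 6 ('h'): window [1,6] length 6 -- new best
Longest substring with no repeats: "dfcaeh" with length 6

6


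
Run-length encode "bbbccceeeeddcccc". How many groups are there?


Input: bbbccceeeeddcccc
Scanning for consecutive runs:
  Group 1: 'b' x 3 (positions 0-2)
  Group 2: 'c' x 3 (positions 3-5)
  Group 3: 'e' x 4 (positions 6-9)
  Group 4: 'd' x 2 (positions 10-11)
  Group 5: 'c' x 4 (positions 12-15)
Total groups: 5

5


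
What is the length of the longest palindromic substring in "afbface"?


Input: "afbface"
Checking substrings for palindromes:
  [0:5] "afbfa" (len 5) => palindrome
  [1:4] "fbf" (len 3) => palindrome
Longest palindromic substring: "afbfa" with length 5

5


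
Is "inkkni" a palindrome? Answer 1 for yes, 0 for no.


Input: inkkni
Reversed: inkkni
  Compare pos 0 ('i') with pos 5 ('i'): match
  Compare pos 1 ('n') with pos 4 ('n'): match
  Compare pos 2 ('k') with pos 3 ('k'): match
Result: palindrome

1


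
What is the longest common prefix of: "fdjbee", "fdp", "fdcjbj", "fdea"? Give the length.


Words: fdjbee, fdp, fdcjbj, fdea
  Position 0: all 'f' => match
  Position 1: all 'd' => match
  Position 2: ('j', 'p', 'c', 'e') => mismatch, stop
LCP = "fd" (length 2)

2


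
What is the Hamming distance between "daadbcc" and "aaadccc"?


Comparing "daadbcc" and "aaadccc" position by position:
  Position 0: 'd' vs 'a' => differ
  Position 1: 'a' vs 'a' => same
  Position 2: 'a' vs 'a' => same
  Position 3: 'd' vs 'd' => same
  Position 4: 'b' vs 'c' => differ
  Position 5: 'c' vs 'c' => same
  Position 6: 'c' vs 'c' => same
Total differences (Hamming distance): 2

2


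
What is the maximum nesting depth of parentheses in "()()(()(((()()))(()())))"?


Input: "()()(()(((()()))(()())))"
Tracking depth:
  Position 0 '(': depth becomes 1
  Position 1 ')': depth becomes 0
  Position 2 '(': depth becomes 1
  Position 3 ')': depth becomes 0
  Position 4 '(': depth becomes 1
  Position 5 '(': depth becomes 2
  Position 6 ')': depth becomes 1
  Position 7 '(': depth becomes 2
  Position 8 '(': depth becomes 3
  Position 9 '(': depth becomes 4
  Position 10 '(': depth becomes 5
  Position 11 ')': depth becomes 4
  Position 12 '(': depth becomes 5
  Position 13 ')': depth becomes 4
  Position 14 ')': depth becomes 3
  Position 15 ')': depth becomes 2
  Position 16 '(': depth becomes 3
  Position 17 '(': depth becomes 4
  Position 18 ')': depth becomes 3
  Position 19 '(': depth becomes 4
  Position 20 ')': depth becomes 3
  Position 21 ')': depth becomes 2
  Position 22 ')': depth becomes 1
  Position 23 ')': depth becomes 0
Maximum depth reached: 5

5


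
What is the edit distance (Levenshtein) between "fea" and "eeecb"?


Computing edit distance: "fea" -> "eeecb"
DP table:
           e    e    e    c    b
      0    1    2    3    4    5
  f   1    1    2    3    4    5
  e   2    1    1    2    3    4
  a   3    2    2    2    3    4
Edit distance = dp[3][5] = 4

4


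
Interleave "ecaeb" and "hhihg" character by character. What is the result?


Interleaving "ecaeb" and "hhihg":
  Position 0: 'e' from first, 'h' from second => "eh"
  Position 1: 'c' from first, 'h' from second => "ch"
  Position 2: 'a' from first, 'i' from second => "ai"
  Position 3: 'e' from first, 'h' from second => "eh"
  Position 4: 'b' from first, 'g' from second => "bg"
Result: ehchaiehbg

ehchaiehbg


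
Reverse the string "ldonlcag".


Input: ldonlcag
Reading characters right to left:
  Position 7: 'g'
  Position 6: 'a'
  Position 5: 'c'
  Position 4: 'l'
  Position 3: 'n'
  Position 2: 'o'
  Position 1: 'd'
  Position 0: 'l'
Reversed: gaclnodl

gaclnodl


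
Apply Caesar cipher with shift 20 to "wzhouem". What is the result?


Caesar cipher: shift "wzhouem" by 20
  'w' (pos 22) + 20 = pos 16 = 'q'
  'z' (pos 25) + 20 = pos 19 = 't'
  'h' (pos 7) + 20 = pos 1 = 'b'
  'o' (pos 14) + 20 = pos 8 = 'i'
  'u' (pos 20) + 20 = pos 14 = 'o'
  'e' (pos 4) + 20 = pos 24 = 'y'
  'm' (pos 12) + 20 = pos 6 = 'g'
Result: qtbioyg

qtbioyg


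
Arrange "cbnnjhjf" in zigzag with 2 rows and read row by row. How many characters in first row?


Zigzag "cbnnjhjf" into 2 rows:
Placing characters:
  'c' => row 0
  'b' => row 1
  'n' => row 0
  'n' => row 1
  'j' => row 0
  'h' => row 1
  'j' => row 0
  'f' => row 1
Rows:
  Row 0: "cnjj"
  Row 1: "bnhf"
First row length: 4

4


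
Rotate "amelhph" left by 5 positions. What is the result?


Input: "amelhph", rotate left by 5
First 5 characters: "amelh"
Remaining characters: "ph"
Concatenate remaining + first: "ph" + "amelh" = "phamelh"

phamelh


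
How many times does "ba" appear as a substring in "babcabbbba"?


Searching for "ba" in "babcabbbba"
Scanning each position:
  Position 0: "ba" => MATCH
  Position 1: "ab" => no
  Position 2: "bc" => no
  Position 3: "ca" => no
  Position 4: "ab" => no
  Position 5: "bb" => no
  Position 6: "bb" => no
  Position 7: "bb" => no
  Position 8: "ba" => MATCH
Total occurrences: 2

2


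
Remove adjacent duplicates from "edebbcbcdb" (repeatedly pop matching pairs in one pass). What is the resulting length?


Input: edebbcbcdb
Stack-based adjacent duplicate removal:
  Read 'e': push. Stack: e
  Read 'd': push. Stack: ed
  Read 'e': push. Stack: ede
  Read 'b': push. Stack: edeb
  Read 'b': matches stack top 'b' => pop. Stack: ede
  Read 'c': push. Stack: edec
  Read 'b': push. Stack: edecb
  Read 'c': push. Stack: edecbc
  Read 'd': push. Stack: edecbcd
  Read 'b': push. Stack: edecbcdb
Final stack: "edecbcdb" (length 8)

8


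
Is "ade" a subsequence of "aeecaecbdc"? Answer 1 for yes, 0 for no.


Check if "ade" is a subsequence of "aeecaecbdc"
Greedy scan:
  Position 0 ('a'): matches sub[0] = 'a'
  Position 1 ('e'): no match needed
  Position 2 ('e'): no match needed
  Position 3 ('c'): no match needed
  Position 4 ('a'): no match needed
  Position 5 ('e'): no match needed
  Position 6 ('c'): no match needed
  Position 7 ('b'): no match needed
  Position 8 ('d'): matches sub[1] = 'd'
  Position 9 ('c'): no match needed
Only matched 2/3 characters => not a subsequence

0


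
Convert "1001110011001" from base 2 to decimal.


Input: "1001110011001" in base 2
Positional expansion:
  Digit '1' (value 1) x 2^12 = 4096
  Digit '0' (value 0) x 2^11 = 0
  Digit '0' (value 0) x 2^10 = 0
  Digit '1' (value 1) x 2^9 = 512
  Digit '1' (value 1) x 2^8 = 256
  Digit '1' (value 1) x 2^7 = 128
  Digit '0' (value 0) x 2^6 = 0
  Digit '0' (value 0) x 2^5 = 0
  Digit '1' (value 1) x 2^4 = 16
  Digit '1' (value 1) x 2^3 = 8
  Digit '0' (value 0) x 2^2 = 0
  Digit '0' (value 0) x 2^1 = 0
  Digit '1' (value 1) x 2^0 = 1
Sum = 5017

5017


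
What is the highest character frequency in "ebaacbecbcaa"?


Input: ebaacbecbcaa
Character counts:
  'a': 4
  'b': 3
  'c': 3
  'e': 2
Maximum frequency: 4

4


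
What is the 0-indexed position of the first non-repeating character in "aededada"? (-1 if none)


Input: aededada
Character frequencies:
  'a': 3
  'd': 3
  'e': 2
Scanning left to right for freq == 1:
  Position 0 ('a'): freq=3, skip
  Position 1 ('e'): freq=2, skip
  Position 2 ('d'): freq=3, skip
  Position 3 ('e'): freq=2, skip
  Position 4 ('d'): freq=3, skip
  Position 5 ('a'): freq=3, skip
  Position 6 ('d'): freq=3, skip
  Position 7 ('a'): freq=3, skip
  No unique character found => answer = -1

-1


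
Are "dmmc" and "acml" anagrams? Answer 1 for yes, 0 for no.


Strings: "dmmc", "acml"
Sorted first:  cdmm
Sorted second: aclm
Differ at position 0: 'c' vs 'a' => not anagrams

0


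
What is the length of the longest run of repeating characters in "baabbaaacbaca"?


Input: "baabbaaacbaca"
Scanning for longest run:
  Position 1 ('a'): new char, reset run to 1
  Position 2 ('a'): continues run of 'a', length=2
  Position 3 ('b'): new char, reset run to 1
  Position 4 ('b'): continues run of 'b', length=2
  Position 5 ('a'): new char, reset run to 1
  Position 6 ('a'): continues run of 'a', length=2
  Position 7 ('a'): continues run of 'a', length=3
  Position 8 ('c'): new char, reset run to 1
  Position 9 ('b'): new char, reset run to 1
  Position 10 ('a'): new char, reset run to 1
  Position 11 ('c'): new char, reset run to 1
  Position 12 ('a'): new char, reset run to 1
Longest run: 'a' with length 3

3


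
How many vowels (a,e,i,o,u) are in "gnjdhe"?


Input: gnjdhe
Checking each character:
  'g' at position 0: consonant
  'n' at position 1: consonant
  'j' at position 2: consonant
  'd' at position 3: consonant
  'h' at position 4: consonant
  'e' at position 5: vowel (running total: 1)
Total vowels: 1

1


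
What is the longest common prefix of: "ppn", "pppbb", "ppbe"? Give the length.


Words: ppn, pppbb, ppbe
  Position 0: all 'p' => match
  Position 1: all 'p' => match
  Position 2: ('n', 'p', 'b') => mismatch, stop
LCP = "pp" (length 2)

2


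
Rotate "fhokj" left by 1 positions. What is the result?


Input: "fhokj", rotate left by 1
First 1 characters: "f"
Remaining characters: "hokj"
Concatenate remaining + first: "hokj" + "f" = "hokjf"

hokjf


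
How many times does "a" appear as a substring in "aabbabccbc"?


Searching for "a" in "aabbabccbc"
Scanning each position:
  Position 0: "a" => MATCH
  Position 1: "a" => MATCH
  Position 2: "b" => no
  Position 3: "b" => no
  Position 4: "a" => MATCH
  Position 5: "b" => no
  Position 6: "c" => no
  Position 7: "c" => no
  Position 8: "b" => no
  Position 9: "c" => no
Total occurrences: 3

3


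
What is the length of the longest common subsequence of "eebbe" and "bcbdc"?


LCS of "eebbe" and "bcbdc"
DP table:
           b    c    b    d    c
      0    0    0    0    0    0
  e   0    0    0    0    0    0
  e   0    0    0    0    0    0
  b   0    1    1    1    1    1
  b   0    1    1    2    2    2
  e   0    1    1    2    2    2
LCS length = dp[5][5] = 2

2


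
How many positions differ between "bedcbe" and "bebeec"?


Comparing "bedcbe" and "bebeec" position by position:
  Position 0: 'b' vs 'b' => same
  Position 1: 'e' vs 'e' => same
  Position 2: 'd' vs 'b' => DIFFER
  Position 3: 'c' vs 'e' => DIFFER
  Position 4: 'b' vs 'e' => DIFFER
  Position 5: 'e' vs 'c' => DIFFER
Positions that differ: 4

4


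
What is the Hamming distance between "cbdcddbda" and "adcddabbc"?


Comparing "cbdcddbda" and "adcddabbc" position by position:
  Position 0: 'c' vs 'a' => differ
  Position 1: 'b' vs 'd' => differ
  Position 2: 'd' vs 'c' => differ
  Position 3: 'c' vs 'd' => differ
  Position 4: 'd' vs 'd' => same
  Position 5: 'd' vs 'a' => differ
  Position 6: 'b' vs 'b' => same
  Position 7: 'd' vs 'b' => differ
  Position 8: 'a' vs 'c' => differ
Total differences (Hamming distance): 7

7


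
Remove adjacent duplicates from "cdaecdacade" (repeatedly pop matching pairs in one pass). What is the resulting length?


Input: cdaecdacade
Stack-based adjacent duplicate removal:
  Read 'c': push. Stack: c
  Read 'd': push. Stack: cd
  Read 'a': push. Stack: cda
  Read 'e': push. Stack: cdae
  Read 'c': push. Stack: cdaec
  Read 'd': push. Stack: cdaecd
  Read 'a': push. Stack: cdaecda
  Read 'c': push. Stack: cdaecdac
  Read 'a': push. Stack: cdaecdaca
  Read 'd': push. Stack: cdaecdacad
  Read 'e': push. Stack: cdaecdacade
Final stack: "cdaecdacade" (length 11)

11


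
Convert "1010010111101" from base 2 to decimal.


Input: "1010010111101" in base 2
Positional expansion:
  Digit '1' (value 1) x 2^12 = 4096
  Digit '0' (value 0) x 2^11 = 0
  Digit '1' (value 1) x 2^10 = 1024
  Digit '0' (value 0) x 2^9 = 0
  Digit '0' (value 0) x 2^8 = 0
  Digit '1' (value 1) x 2^7 = 128
  Digit '0' (value 0) x 2^6 = 0
  Digit '1' (value 1) x 2^5 = 32
  Digit '1' (value 1) x 2^4 = 16
  Digit '1' (value 1) x 2^3 = 8
  Digit '1' (value 1) x 2^2 = 4
  Digit '0' (value 0) x 2^1 = 0
  Digit '1' (value 1) x 2^0 = 1
Sum = 5309

5309


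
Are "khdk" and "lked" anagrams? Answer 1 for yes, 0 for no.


Strings: "khdk", "lked"
Sorted first:  dhkk
Sorted second: dekl
Differ at position 1: 'h' vs 'e' => not anagrams

0


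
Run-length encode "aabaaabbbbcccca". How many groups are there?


Input: aabaaabbbbcccca
Scanning for consecutive runs:
  Group 1: 'a' x 2 (positions 0-1)
  Group 2: 'b' x 1 (positions 2-2)
  Group 3: 'a' x 3 (positions 3-5)
  Group 4: 'b' x 4 (positions 6-9)
  Group 5: 'c' x 4 (positions 10-13)
  Group 6: 'a' x 1 (positions 14-14)
Total groups: 6

6


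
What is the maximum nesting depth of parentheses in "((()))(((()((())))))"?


Input: "((()))(((()((())))))"
Tracking depth:
  Position 0 '(': depth becomes 1
  Position 1 '(': depth becomes 2
  Position 2 '(': depth becomes 3
  Position 3 ')': depth becomes 2
  Position 4 ')': depth becomes 1
  Position 5 ')': depth becomes 0
  Position 6 '(': depth becomes 1
  Position 7 '(': depth becomes 2
  Position 8 '(': depth becomes 3
  Position 9 '(': depth becomes 4
  Position 10 ')': depth becomes 3
  Position 11 '(': depth becomes 4
  Position 12 '(': depth becomes 5
  Position 13 '(': depth becomes 6
  Position 14 ')': depth becomes 5
  Position 15 ')': depth becomes 4
  Position 16 ')': depth becomes 3
  Position 17 ')': depth becomes 2
  Position 18 ')': depth becomes 1
  Position 19 ')': depth becomes 0
Maximum depth reached: 6

6


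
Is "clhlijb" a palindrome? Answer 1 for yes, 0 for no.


Input: clhlijb
Reversed: bjilhlc
  Compare pos 0 ('c') with pos 6 ('b'): MISMATCH
  Compare pos 1 ('l') with pos 5 ('j'): MISMATCH
  Compare pos 2 ('h') with pos 4 ('i'): MISMATCH
Result: not a palindrome

0


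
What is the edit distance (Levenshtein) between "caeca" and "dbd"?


Computing edit distance: "caeca" -> "dbd"
DP table:
           d    b    d
      0    1    2    3
  c   1    1    2    3
  a   2    2    2    3
  e   3    3    3    3
  c   4    4    4    4
  a   5    5    5    5
Edit distance = dp[5][3] = 5

5


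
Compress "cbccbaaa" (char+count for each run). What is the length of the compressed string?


Input: cbccbaaa
Runs:
  'c' x 1 => "c1"
  'b' x 1 => "b1"
  'c' x 2 => "c2"
  'b' x 1 => "b1"
  'a' x 3 => "a3"
Compressed: "c1b1c2b1a3"
Compressed length: 10

10


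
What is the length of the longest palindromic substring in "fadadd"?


Input: "fadadd"
Checking substrings for palindromes:
  [1:4] "ada" (len 3) => palindrome
  [2:5] "dad" (len 3) => palindrome
  [4:6] "dd" (len 2) => palindrome
Longest palindromic substring: "ada" with length 3

3


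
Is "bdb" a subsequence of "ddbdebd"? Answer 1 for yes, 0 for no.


Check if "bdb" is a subsequence of "ddbdebd"
Greedy scan:
  Position 0 ('d'): no match needed
  Position 1 ('d'): no match needed
  Position 2 ('b'): matches sub[0] = 'b'
  Position 3 ('d'): matches sub[1] = 'd'
  Position 4 ('e'): no match needed
  Position 5 ('b'): matches sub[2] = 'b'
  Position 6 ('d'): no match needed
All 3 characters matched => is a subsequence

1


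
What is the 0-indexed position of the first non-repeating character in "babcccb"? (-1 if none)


Input: babcccb
Character frequencies:
  'a': 1
  'b': 3
  'c': 3
Scanning left to right for freq == 1:
  Position 0 ('b'): freq=3, skip
  Position 1 ('a'): unique! => answer = 1

1


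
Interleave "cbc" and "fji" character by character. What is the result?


Interleaving "cbc" and "fji":
  Position 0: 'c' from first, 'f' from second => "cf"
  Position 1: 'b' from first, 'j' from second => "bj"
  Position 2: 'c' from first, 'i' from second => "ci"
Result: cfbjci

cfbjci


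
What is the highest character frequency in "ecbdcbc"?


Input: ecbdcbc
Character counts:
  'b': 2
  'c': 3
  'd': 1
  'e': 1
Maximum frequency: 3

3


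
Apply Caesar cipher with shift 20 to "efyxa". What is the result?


Caesar cipher: shift "efyxa" by 20
  'e' (pos 4) + 20 = pos 24 = 'y'
  'f' (pos 5) + 20 = pos 25 = 'z'
  'y' (pos 24) + 20 = pos 18 = 's'
  'x' (pos 23) + 20 = pos 17 = 'r'
  'a' (pos 0) + 20 = pos 20 = 'u'
Result: yzsru

yzsru


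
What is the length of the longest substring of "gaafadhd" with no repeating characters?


Input: "gaafadhd"
Sliding window (track last position of each char):
  Position 0 ('g'): window [0,0] length 1 -- new best
  Position 1 ('a'): window [0,1] length 2 -- new best
  Position 2 ('a'): repeat (last at 1), move window start to 2
  Position 2 ('a'): window [2,2] length 1
  Position 3 ('f'): window [2,3] length 2
  Position 4 ('a'): repeat (last at 2), move window start to 3
  Position 4 ('a'): window [3,4] length 2
  Position 5 ('d'): window [3,5] length 3 -- new best
  Position 6 ('h'): window [3,6] length 4 -- new best
  Position 7 ('d'): repeat (last at 5), move window start to 6
  Position 7 ('d'): window [6,7] length 2
Longest substring with no repeats: "fadh" with length 4

4


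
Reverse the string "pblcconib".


Input: pblcconib
Reading characters right to left:
  Position 8: 'b'
  Position 7: 'i'
  Position 6: 'n'
  Position 5: 'o'
  Position 4: 'c'
  Position 3: 'c'
  Position 2: 'l'
  Position 1: 'b'
  Position 0: 'p'
Reversed: binocclbp

binocclbp


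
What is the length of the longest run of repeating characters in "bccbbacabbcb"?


Input: "bccbbacabbcb"
Scanning for longest run:
  Position 1 ('c'): new char, reset run to 1
  Position 2 ('c'): continues run of 'c', length=2
  Position 3 ('b'): new char, reset run to 1
  Position 4 ('b'): continues run of 'b', length=2
  Position 5 ('a'): new char, reset run to 1
  Position 6 ('c'): new char, reset run to 1
  Position 7 ('a'): new char, reset run to 1
  Position 8 ('b'): new char, reset run to 1
  Position 9 ('b'): continues run of 'b', length=2
  Position 10 ('c'): new char, reset run to 1
  Position 11 ('b'): new char, reset run to 1
Longest run: 'c' with length 2

2


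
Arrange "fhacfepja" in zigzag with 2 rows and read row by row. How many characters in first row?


Zigzag "fhacfepja" into 2 rows:
Placing characters:
  'f' => row 0
  'h' => row 1
  'a' => row 0
  'c' => row 1
  'f' => row 0
  'e' => row 1
  'p' => row 0
  'j' => row 1
  'a' => row 0
Rows:
  Row 0: "fafpa"
  Row 1: "hcej"
First row length: 5

5


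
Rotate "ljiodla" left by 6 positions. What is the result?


Input: "ljiodla", rotate left by 6
First 6 characters: "ljiodl"
Remaining characters: "a"
Concatenate remaining + first: "a" + "ljiodl" = "aljiodl"

aljiodl


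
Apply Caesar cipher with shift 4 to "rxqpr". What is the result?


Caesar cipher: shift "rxqpr" by 4
  'r' (pos 17) + 4 = pos 21 = 'v'
  'x' (pos 23) + 4 = pos 1 = 'b'
  'q' (pos 16) + 4 = pos 20 = 'u'
  'p' (pos 15) + 4 = pos 19 = 't'
  'r' (pos 17) + 4 = pos 21 = 'v'
Result: vbutv

vbutv


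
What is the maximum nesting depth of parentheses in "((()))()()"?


Input: "((()))()()"
Tracking depth:
  Position 0 '(': depth becomes 1
  Position 1 '(': depth becomes 2
  Position 2 '(': depth becomes 3
  Position 3 ')': depth becomes 2
  Position 4 ')': depth becomes 1
  Position 5 ')': depth becomes 0
  Position 6 '(': depth becomes 1
  Position 7 ')': depth becomes 0
  Position 8 '(': depth becomes 1
  Position 9 ')': depth becomes 0
Maximum depth reached: 3

3


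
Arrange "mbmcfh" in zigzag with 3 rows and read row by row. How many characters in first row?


Zigzag "mbmcfh" into 3 rows:
Placing characters:
  'm' => row 0
  'b' => row 1
  'm' => row 2
  'c' => row 1
  'f' => row 0
  'h' => row 1
Rows:
  Row 0: "mf"
  Row 1: "bch"
  Row 2: "m"
First row length: 2

2


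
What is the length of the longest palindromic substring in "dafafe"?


Input: "dafafe"
Checking substrings for palindromes:
  [1:4] "afa" (len 3) => palindrome
  [2:5] "faf" (len 3) => palindrome
Longest palindromic substring: "afa" with length 3

3


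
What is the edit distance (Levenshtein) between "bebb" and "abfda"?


Computing edit distance: "bebb" -> "abfda"
DP table:
           a    b    f    d    a
      0    1    2    3    4    5
  b   1    1    1    2    3    4
  e   2    2    2    2    3    4
  b   3    3    2    3    3    4
  b   4    4    3    3    4    4
Edit distance = dp[4][5] = 4

4


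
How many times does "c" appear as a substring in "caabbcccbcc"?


Searching for "c" in "caabbcccbcc"
Scanning each position:
  Position 0: "c" => MATCH
  Position 1: "a" => no
  Position 2: "a" => no
  Position 3: "b" => no
  Position 4: "b" => no
  Position 5: "c" => MATCH
  Position 6: "c" => MATCH
  Position 7: "c" => MATCH
  Position 8: "b" => no
  Position 9: "c" => MATCH
  Position 10: "c" => MATCH
Total occurrences: 6

6


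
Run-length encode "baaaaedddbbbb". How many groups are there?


Input: baaaaedddbbbb
Scanning for consecutive runs:
  Group 1: 'b' x 1 (positions 0-0)
  Group 2: 'a' x 4 (positions 1-4)
  Group 3: 'e' x 1 (positions 5-5)
  Group 4: 'd' x 3 (positions 6-8)
  Group 5: 'b' x 4 (positions 9-12)
Total groups: 5

5


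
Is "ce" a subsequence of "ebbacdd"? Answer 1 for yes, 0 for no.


Check if "ce" is a subsequence of "ebbacdd"
Greedy scan:
  Position 0 ('e'): no match needed
  Position 1 ('b'): no match needed
  Position 2 ('b'): no match needed
  Position 3 ('a'): no match needed
  Position 4 ('c'): matches sub[0] = 'c'
  Position 5 ('d'): no match needed
  Position 6 ('d'): no match needed
Only matched 1/2 characters => not a subsequence

0


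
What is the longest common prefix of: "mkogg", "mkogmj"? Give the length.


Words: mkogg, mkogmj
  Position 0: all 'm' => match
  Position 1: all 'k' => match
  Position 2: all 'o' => match
  Position 3: all 'g' => match
  Position 4: ('g', 'm') => mismatch, stop
LCP = "mkog" (length 4)

4


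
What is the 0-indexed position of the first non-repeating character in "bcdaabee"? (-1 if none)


Input: bcdaabee
Character frequencies:
  'a': 2
  'b': 2
  'c': 1
  'd': 1
  'e': 2
Scanning left to right for freq == 1:
  Position 0 ('b'): freq=2, skip
  Position 1 ('c'): unique! => answer = 1

1


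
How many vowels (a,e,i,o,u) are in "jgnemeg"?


Input: jgnemeg
Checking each character:
  'j' at position 0: consonant
  'g' at position 1: consonant
  'n' at position 2: consonant
  'e' at position 3: vowel (running total: 1)
  'm' at position 4: consonant
  'e' at position 5: vowel (running total: 2)
  'g' at position 6: consonant
Total vowels: 2

2


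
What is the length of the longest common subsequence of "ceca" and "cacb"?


LCS of "ceca" and "cacb"
DP table:
           c    a    c    b
      0    0    0    0    0
  c   0    1    1    1    1
  e   0    1    1    1    1
  c   0    1    1    2    2
  a   0    1    2    2    2
LCS length = dp[4][4] = 2

2


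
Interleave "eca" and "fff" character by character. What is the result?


Interleaving "eca" and "fff":
  Position 0: 'e' from first, 'f' from second => "ef"
  Position 1: 'c' from first, 'f' from second => "cf"
  Position 2: 'a' from first, 'f' from second => "af"
Result: efcfaf

efcfaf


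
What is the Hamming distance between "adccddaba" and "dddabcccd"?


Comparing "adccddaba" and "dddabcccd" position by position:
  Position 0: 'a' vs 'd' => differ
  Position 1: 'd' vs 'd' => same
  Position 2: 'c' vs 'd' => differ
  Position 3: 'c' vs 'a' => differ
  Position 4: 'd' vs 'b' => differ
  Position 5: 'd' vs 'c' => differ
  Position 6: 'a' vs 'c' => differ
  Position 7: 'b' vs 'c' => differ
  Position 8: 'a' vs 'd' => differ
Total differences (Hamming distance): 8

8


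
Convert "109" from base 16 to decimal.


Input: "109" in base 16
Positional expansion:
  Digit '1' (value 1) x 16^2 = 256
  Digit '0' (value 0) x 16^1 = 0
  Digit '9' (value 9) x 16^0 = 9
Sum = 265

265


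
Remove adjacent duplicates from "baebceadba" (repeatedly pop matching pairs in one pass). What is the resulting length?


Input: baebceadba
Stack-based adjacent duplicate removal:
  Read 'b': push. Stack: b
  Read 'a': push. Stack: ba
  Read 'e': push. Stack: bae
  Read 'b': push. Stack: baeb
  Read 'c': push. Stack: baebc
  Read 'e': push. Stack: baebce
  Read 'a': push. Stack: baebcea
  Read 'd': push. Stack: baebcead
  Read 'b': push. Stack: baebceadb
  Read 'a': push. Stack: baebceadba
Final stack: "baebceadba" (length 10)

10


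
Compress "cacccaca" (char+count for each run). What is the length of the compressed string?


Input: cacccaca
Runs:
  'c' x 1 => "c1"
  'a' x 1 => "a1"
  'c' x 3 => "c3"
  'a' x 1 => "a1"
  'c' x 1 => "c1"
  'a' x 1 => "a1"
Compressed: "c1a1c3a1c1a1"
Compressed length: 12

12


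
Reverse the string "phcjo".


Input: phcjo
Reading characters right to left:
  Position 4: 'o'
  Position 3: 'j'
  Position 2: 'c'
  Position 1: 'h'
  Position 0: 'p'
Reversed: ojchp

ojchp
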